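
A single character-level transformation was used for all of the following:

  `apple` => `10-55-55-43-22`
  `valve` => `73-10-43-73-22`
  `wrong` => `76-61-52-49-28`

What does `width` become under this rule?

a(#1)→10 and p(#16)→55: differences scale by 3, so n = 3·pos + 7. With a=1..z=26, the number is 3·pos + 7.
For width: w=23→76, i=9→34, d=4→19, t=20→67, h=8→31.

76-34-19-67-31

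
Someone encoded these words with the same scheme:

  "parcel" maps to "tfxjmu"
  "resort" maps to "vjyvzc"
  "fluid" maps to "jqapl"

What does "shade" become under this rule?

In parcel: p→t is +4, a→f is +5, r→x is +6, c→j is +7 — the shift increases by 1 each position. The shift increases by 1 at each position, starting from +4: 4, 5, 6, ….
Applying it to shade: s+4=w, h+5=m, a+6=g, d+7=k, e+8=m.

wmgkm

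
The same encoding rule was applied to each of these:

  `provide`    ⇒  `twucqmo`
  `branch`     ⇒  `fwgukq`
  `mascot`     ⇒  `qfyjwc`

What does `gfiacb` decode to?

In provide: p→t is +4, r→w is +5, o→u is +6, v→c is +7 — the shift increases by 1 each position. Each letter shifts forward by (position + 4), i.e. 4, 5, 6, … — the shift grows by one for each successive letter.
Undoing it on gfiacb: g−4=c, f−5=a, i−6=c, a−7=t, c−8=u, b−9=s.

cactus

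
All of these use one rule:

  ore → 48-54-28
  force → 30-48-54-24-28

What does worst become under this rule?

Each letter becomes 2×(its alphabet position, a=1..z=26) + 18.
On worst: w=23→64, o=15→48, r=18→54, s=19→56, t=20→58.

64-48-54-56-58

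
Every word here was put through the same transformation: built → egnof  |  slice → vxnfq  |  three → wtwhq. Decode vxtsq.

slope

A repeating key of period 3 is used — shifts +3, +12, +5 over and over.
Reversing it on vxtsq: v−3=s, x−12=l, t−5=o, s−3=p, q−12=e.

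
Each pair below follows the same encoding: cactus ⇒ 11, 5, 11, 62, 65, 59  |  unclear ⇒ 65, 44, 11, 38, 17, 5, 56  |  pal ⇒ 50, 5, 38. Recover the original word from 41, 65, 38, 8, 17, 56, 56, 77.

With a=1..z=26, the number is 3·pos + 2.
Undoing it on 41, 65, 38, 8, 17, 56, 56, 77: 41→(41−2)÷3=13=m, 65→(65−2)÷3=21=u, 38→(38−2)÷3=12=l, 8→(8−2)÷3=2=b, 17→(17−2)÷3=5=e, 56→(56−2)÷3=18=r, 56→(56−2)÷3=18=r, 77→(77−2)÷3=25=y.

mulberry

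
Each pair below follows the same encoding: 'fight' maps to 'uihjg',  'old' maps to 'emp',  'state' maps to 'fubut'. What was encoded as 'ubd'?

Two steps: reverse the string, then apply a Caesar shift of +1.
Decoding ubd: shift back: u−1=t, b−1=a, d−1=c → tac; then reverse → cat.

cat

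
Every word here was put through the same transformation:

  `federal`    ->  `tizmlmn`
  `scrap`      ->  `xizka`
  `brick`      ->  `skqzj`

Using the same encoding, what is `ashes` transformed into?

The output letters match the input read backwards, each shifted +8: federal reversed is laredef. Read the word backwards and shift each letter +8.
For ashes: reverse → sehsa; then shift: s+8=a, e+8=m, h+8=p, s+8=a, a+8=i.

ampai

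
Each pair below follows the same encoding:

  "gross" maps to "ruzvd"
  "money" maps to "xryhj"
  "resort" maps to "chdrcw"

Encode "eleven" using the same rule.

popypq

A repeating key of period 2 is used — shifts +11, +3 over and over.
For eleven: e+11=p, l+3=o, e+11=p, v+3=y, e+11=p, n+3=q.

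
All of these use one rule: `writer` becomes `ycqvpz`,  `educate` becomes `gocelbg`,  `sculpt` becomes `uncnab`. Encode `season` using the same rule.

Shifts by position in writer: pos 0: w→y (+2), pos 1: r→c (+11), pos 2: i→q (+8), pos 3: t→v (+2), pos 4: e→p (+11), pos 5: r→z (+8) — repeating every 3. The shifts repeat in a cycle of length 3: positions 0,1,… shift by +2, +11, +8, then the pattern repeats.
On season: s+2=u, e+11=p, a+8=i, s+2=u, o+11=z, n+8=v.

upiuzv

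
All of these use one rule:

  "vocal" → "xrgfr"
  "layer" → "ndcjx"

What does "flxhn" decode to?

ditch

In vocal: v→x is +2, o→r is +3, c→g is +4, a→f is +5 — the shift increases by 1 each position. Letter i (0-indexed) is shifted by i+2, so successive shifts are 2, 3, 4, ….
Decoding flxhn: f−2=d, l−3=i, x−4=t, h−5=c, n−6=h.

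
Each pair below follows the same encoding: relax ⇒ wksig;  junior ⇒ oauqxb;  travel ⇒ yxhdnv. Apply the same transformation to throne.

In relax: r→w is +5, e→k is +6, l→s is +7, a→i is +8 — the shift increases by 1 each position. The shift increases by 1 at each position, starting from +5: 5, 6, 7, ….
On throne: t+5=y, h+6=n, r+7=y, o+8=w, n+9=w, e+10=o.

ynywwo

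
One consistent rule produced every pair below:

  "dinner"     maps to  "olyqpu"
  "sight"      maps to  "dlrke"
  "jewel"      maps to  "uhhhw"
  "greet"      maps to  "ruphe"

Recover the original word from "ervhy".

Shifts by position in dinner: pos 0: d→o (+11), pos 1: i→l (+3), pos 2: n→y (+11), pos 3: n→q (+3) — repeating every 2. The shifts repeat in a cycle of length 2: positions 0,1,… shift by +11, +3, then the pattern repeats.
Reversing it on ervhy: e−11=t, r−3=o, v−11=k, h−3=e, y−11=n.

token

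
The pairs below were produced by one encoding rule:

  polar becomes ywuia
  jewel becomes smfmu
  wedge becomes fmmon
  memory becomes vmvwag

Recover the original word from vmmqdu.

medium

Shifts by position in polar: pos 0: p→y (+9), pos 1: o→w (+8), pos 2: l→u (+9), pos 3: a→i (+8) — repeating every 2. The shifts repeat in a cycle of length 2: positions 0,1,… shift by +9, +8, then the pattern repeats.
Undoing it on vmmqdu: v−9=m, m−8=e, m−9=d, q−8=i, d−9=u, u−8=m.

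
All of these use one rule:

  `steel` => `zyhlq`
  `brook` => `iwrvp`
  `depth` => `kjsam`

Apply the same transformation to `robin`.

Shifts by position in steel: pos 0: s→z (+7), pos 1: t→y (+5), pos 2: e→h (+3), pos 3: e→l (+7), pos 4: l→q (+5) — repeating every 3. It's a Vigenère-style cipher with numeric key [7,5,3]: position i shifts by key[i mod 3].
Applying it to robin: r+7=y, o+5=t, b+3=e, i+7=p, n+5=s.

yteps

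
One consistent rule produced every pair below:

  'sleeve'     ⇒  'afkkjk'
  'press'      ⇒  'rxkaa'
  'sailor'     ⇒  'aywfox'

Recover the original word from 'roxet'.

This is an affine cipher: with a=0,…,z=25, each position x becomes (3x+24) mod 26.
Undoing it on roxet: r(17)→9·(17−24)≡15=p; o(14)→9·(14−24)≡14=o; x(23)→9·(23−24)≡17=r; e(4)→9·(4−24)≡2=c; t(19)→9·(19−24)≡7=h (all mod 26).

porch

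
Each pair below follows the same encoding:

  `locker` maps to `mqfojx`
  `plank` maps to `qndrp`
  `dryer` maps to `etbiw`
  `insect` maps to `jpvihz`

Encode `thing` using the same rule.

In locker: l→m is +1, o→q is +2, c→f is +3, k→o is +4 — the shift increases by 1 each position. Each letter shifts forward by (position + 1), i.e. 1, 2, 3, … — the shift grows by one for each successive letter.
For thing: t+1=u, h+2=j, i+3=l, n+4=r, g+5=l.

ujlrl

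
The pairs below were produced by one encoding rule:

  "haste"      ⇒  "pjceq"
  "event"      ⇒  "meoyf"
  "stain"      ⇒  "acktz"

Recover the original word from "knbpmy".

cereal

In haste: h→p is +8, a→j is +9, s→c is +10, t→e is +11 — the shift increases by 1 each position. Each letter shifts forward by (position + 8), i.e. 8, 9, 10, … — the shift grows by one for each successive letter.
Reversing it on knbpmy: k−8=c, n−9=e, b−10=r, p−11=e, m−12=a, y−13=l.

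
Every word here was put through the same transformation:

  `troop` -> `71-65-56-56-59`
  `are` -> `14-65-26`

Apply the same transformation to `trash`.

71-65-14-68-35

t(#20)→71 and r(#18)→65: differences scale by 3, so n = 3·pos + 11. With a=1..z=26, the number is 3·pos + 11.
On trash: t=20→71, r=18→65, a=1→14, s=19→68, h=8→35.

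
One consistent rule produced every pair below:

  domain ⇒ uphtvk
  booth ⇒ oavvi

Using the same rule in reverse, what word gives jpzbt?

The output letters match the input read backwards, each shifted +7: domain reversed is niamod. The word is reversed, then every letter is shifted forward by 7.
Decoding jpzbt: shift back: j−7=c, p−7=i, z−7=s, b−7=u, t−7=m → cisum; then reverse → music.

music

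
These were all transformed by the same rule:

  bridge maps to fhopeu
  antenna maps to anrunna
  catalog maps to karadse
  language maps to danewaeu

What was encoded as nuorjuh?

neither

b(1)→f(5) and r(17)→h(7) fit y≡5x+0 (mod 26); the inverse of 5 mod 26 is 21. This is an affine cipher: with a=0,…,z=25, each position x becomes (5x+0) mod 26.
Decoding nuorjuh: n(13)→21·(13−0)≡13=n; u(20)→21·(20−0)≡4=e; o(14)→21·(14−0)≡8=i; r(17)→21·(17−0)≡19=t; j(9)→21·(9−0)≡7=h; u(20)→21·(20−0)≡4=e; h(7)→21·(7−0)≡17=r (all mod 26).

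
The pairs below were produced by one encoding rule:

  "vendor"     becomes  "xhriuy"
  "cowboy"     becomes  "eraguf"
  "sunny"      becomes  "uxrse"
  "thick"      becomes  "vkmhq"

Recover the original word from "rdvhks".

parcel

Letter i (0-indexed) is shifted by i+2, so successive shifts are 2, 3, 4, ….
Decoding rdvhks: r−2=p, d−3=a, v−4=r, h−5=c, k−6=e, s−7=l.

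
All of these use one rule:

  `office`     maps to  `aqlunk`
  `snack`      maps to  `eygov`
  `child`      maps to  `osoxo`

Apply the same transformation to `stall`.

Shifts by position in office: pos 0: o→a (+12), pos 1: f→q (+11), pos 2: f→l (+6), pos 3: i→u (+12), pos 4: c→n (+11), pos 5: e→k (+6) — repeating every 3. A repeating key of period 3 is used — shifts +12, +11, +6 over and over.
For stall: s+12=e, t+11=e, a+6=g, l+12=x, l+11=w.

eegxw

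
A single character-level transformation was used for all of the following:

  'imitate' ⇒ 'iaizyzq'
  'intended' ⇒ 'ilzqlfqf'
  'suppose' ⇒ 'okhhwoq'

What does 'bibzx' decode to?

fifth

Treating letters as 0–25, the rule is x ↦ 11x + 24 (mod 26).
Undoing it on bibzx: b(1)→19·(1−24)≡5=f; i(8)→19·(8−24)≡8=i; b(1)→19·(1−24)≡5=f; z(25)→19·(25−24)≡19=t; x(23)→19·(23−24)≡7=h (all mod 26).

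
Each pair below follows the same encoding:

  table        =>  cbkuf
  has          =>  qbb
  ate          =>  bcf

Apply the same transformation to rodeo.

Vowels shift forward by 1 and consonants shift forward by 9.
On rodeo: r(cons)+9=a, o(vowel)+1=p, d(cons)+9=m, e(vowel)+1=f, o(vowel)+1=p.

apmfp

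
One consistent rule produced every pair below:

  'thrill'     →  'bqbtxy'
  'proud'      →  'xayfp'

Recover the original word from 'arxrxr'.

single

Each letter shifts forward by (position + 8), i.e. 8, 9, 10, … — the shift grows by one for each successive letter.
Reversing it on arxrxr: a−8=s, r−9=i, x−10=n, r−11=g, x−12=l, r−13=e.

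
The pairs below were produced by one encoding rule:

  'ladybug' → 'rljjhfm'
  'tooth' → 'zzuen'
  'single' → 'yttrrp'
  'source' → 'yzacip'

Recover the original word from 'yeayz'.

Shifts by position in ladybug: pos 0: l→r (+6), pos 1: a→l (+11), pos 2: d→j (+6), pos 3: y→j (+11) — repeating every 2. It's a Vigenère-style cipher with numeric key [6,11]: position i shifts by key[i mod 2].
Reversing it on yeayz: y−6=s, e−11=t, a−6=u, y−11=n, z−6=t.

stunt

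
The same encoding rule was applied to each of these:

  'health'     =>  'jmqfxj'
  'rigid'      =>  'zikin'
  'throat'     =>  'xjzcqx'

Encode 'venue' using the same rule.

vmdwm

Each letter's alphabet position (a=0..z=25) is mapped through 25·x+16 mod 26 — an affine cipher.
For venue: v(21)→25·21+16≡21=v; e(4)→25·4+16≡12=m; n(13)→25·13+16≡3=d; u(20)→25·20+16≡22=w; e(4)→25·4+16≡12=m (all mod 26).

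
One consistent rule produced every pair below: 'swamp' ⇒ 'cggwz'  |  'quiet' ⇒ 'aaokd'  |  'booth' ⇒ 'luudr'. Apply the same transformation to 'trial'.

Two shifts are in play — +6 for a/e/i/o/u, +10 for every other letter.
Applying it to trial: t(cons)+10=d, r(cons)+10=b, i(vowel)+6=o, a(vowel)+6=g, l(cons)+10=v.

dbogv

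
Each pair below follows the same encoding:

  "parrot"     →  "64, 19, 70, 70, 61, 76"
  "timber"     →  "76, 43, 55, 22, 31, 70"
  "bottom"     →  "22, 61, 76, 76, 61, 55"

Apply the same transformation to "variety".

p(#16)→64 and a(#1)→19: differences scale by 3, so n = 3·pos + 16. Each letter becomes 3×(its alphabet position, a=1..z=26) + 16.
On variety: v=22→82, a=1→19, r=18→70, i=9→43, e=5→31, t=20→76, y=25→91.

82, 19, 70, 43, 31, 76, 91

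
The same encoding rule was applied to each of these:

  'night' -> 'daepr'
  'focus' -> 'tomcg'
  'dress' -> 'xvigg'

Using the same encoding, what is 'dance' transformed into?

Treating letters as 0–25, the rule is x ↦ 11x + 16 (mod 26).
For dance: d(3)→11·3+16≡23=x; a(0)→11·0+16≡16=q; n(13)→11·13+16≡3=d; c(2)→11·2+16≡12=m; e(4)→11·4+16≡8=i (all mod 26).

xqdmi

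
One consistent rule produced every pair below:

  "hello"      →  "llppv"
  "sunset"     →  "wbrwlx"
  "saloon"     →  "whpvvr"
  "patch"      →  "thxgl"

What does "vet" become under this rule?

zlx

The shift depends on letter class: consonant h→l is +4, but vowel e→l is +7. The rule splits by letter class: vowels +7, consonants +4.
Applying it to vet: v(cons)+4=z, e(vowel)+7=l, t(cons)+4=x.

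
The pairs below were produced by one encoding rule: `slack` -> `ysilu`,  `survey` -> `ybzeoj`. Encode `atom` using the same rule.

In slack: s→y is +6, l→s is +7, a→i is +8, c→l is +9 — the shift increases by 1 each position. The shift increases by 1 at each position, starting from +6: 6, 7, 8, ….
On atom: a+6=g, t+7=a, o+8=w, m+9=v.

gawv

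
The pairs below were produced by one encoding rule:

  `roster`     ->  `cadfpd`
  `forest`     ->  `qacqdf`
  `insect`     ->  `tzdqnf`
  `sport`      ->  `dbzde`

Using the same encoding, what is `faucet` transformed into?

qmfopf

Shifts by position in roster: pos 0: r→c (+11), pos 1: o→a (+12), pos 2: s→d (+11), pos 3: t→f (+12) — repeating every 2. It's a Vigenère-style cipher with numeric key [11,12]: position i shifts by key[i mod 2].
On faucet: f+11=q, a+12=m, u+11=f, c+12=o, e+11=p, t+12=f.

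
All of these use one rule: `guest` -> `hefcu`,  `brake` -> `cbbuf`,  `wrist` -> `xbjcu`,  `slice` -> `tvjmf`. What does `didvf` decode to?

cycle

It's a Vigenère-style cipher with numeric key [1,10]: position i shifts by key[i mod 2].
Undoing it on didvf: d−1=c, i−10=y, d−1=c, v−10=l, f−1=e.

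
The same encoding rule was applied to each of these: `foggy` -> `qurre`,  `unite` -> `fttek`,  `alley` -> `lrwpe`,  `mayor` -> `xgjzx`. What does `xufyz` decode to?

Shifts by position in foggy: pos 0: f→q (+11), pos 1: o→u (+6), pos 2: g→r (+11), pos 3: g→r (+11), pos 4: y→e (+6) — repeating every 3. A repeating key of period 3 is used — shifts +11, +6, +11 over and over.
Decoding xufyz: x−11=m, u−6=o, f−11=u, y−11=n, z−6=t.

mount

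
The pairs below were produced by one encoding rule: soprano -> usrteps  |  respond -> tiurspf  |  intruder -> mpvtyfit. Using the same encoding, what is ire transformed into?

The shift depends on letter class: consonant s→u is +2, but vowel o→s is +4. The rule splits by letter class: vowels +4, consonants +2.
Applying it to ire: i(vowel)+4=m, r(cons)+2=t, e(vowel)+4=i.

mti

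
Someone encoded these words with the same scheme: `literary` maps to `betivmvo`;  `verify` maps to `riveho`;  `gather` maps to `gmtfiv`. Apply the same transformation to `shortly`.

l(11)→b(1) and i(8)→e(4) fit y≡25x+12 (mod 26); the inverse of 25 mod 26 is 25. Each letter's alphabet position (a=0..z=25) is mapped through 25·x+12 mod 26 — an affine cipher.
Applying it to shortly: s(18)→25·18+12≡20=u; h(7)→25·7+12≡5=f; o(14)→25·14+12≡24=y; r(17)→25·17+12≡21=v; t(19)→25·19+12≡19=t; l(11)→25·11+12≡1=b; y(24)→25·24+12≡14=o (all mod 26).

ufyvtbo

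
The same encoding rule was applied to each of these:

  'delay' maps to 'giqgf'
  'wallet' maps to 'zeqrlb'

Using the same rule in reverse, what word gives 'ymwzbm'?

In delay: d→g is +3, e→i is +4, l→q is +5, a→g is +6 — the shift increases by 1 each position. Each letter shifts forward by (position + 3), i.e. 3, 4, 5, … — the shift grows by one for each successive letter.
Undoing it on ymwzbm: y−3=v, m−4=i, w−5=r, z−6=t, b−7=u, m−8=e.

virtue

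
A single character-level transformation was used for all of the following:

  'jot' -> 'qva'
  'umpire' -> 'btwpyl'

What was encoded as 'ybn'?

rug

Compare letters: j→q is +7, o→v is +7, t→a is +7 — a constant shift. Every letter moves 7 places later in the alphabet, wrapping around z→a.
Undoing it on ybn: y−7=r, b−7=u, n−7=g.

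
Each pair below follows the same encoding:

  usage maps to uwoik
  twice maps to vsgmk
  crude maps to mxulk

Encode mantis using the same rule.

cobvgw

u(20)→u(20) and s(18)→w(22) fit y≡25x+14 (mod 26); the inverse of 25 mod 26 is 25. Each letter's alphabet position (a=0..z=25) is mapped through 25·x+14 mod 26 — an affine cipher.
Applying it to mantis: m(12)→25·12+14≡2=c; a(0)→25·0+14≡14=o; n(13)→25·13+14≡1=b; t(19)→25·19+14≡21=v; i(8)→25·8+14≡6=g; s(18)→25·18+14≡22=w (all mod 26).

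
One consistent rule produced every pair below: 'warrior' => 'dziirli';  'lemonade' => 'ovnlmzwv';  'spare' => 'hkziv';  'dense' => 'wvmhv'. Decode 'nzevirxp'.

maverick

w(22)→d(3) and a(0)→z(25) fit y≡25x+25 (mod 26); the inverse of 25 mod 26 is 25. Each letter's alphabet position (a=0..z=25) is mapped through 25·x+25 mod 26 — an affine cipher.
Decoding nzevirxp: n(13)→25·(13−25)≡12=m; z(25)→25·(25−25)≡0=a; e(4)→25·(4−25)≡21=v; v(21)→25·(21−25)≡4=e; i(8)→25·(8−25)≡17=r; r(17)→25·(17−25)≡8=i; x(23)→25·(23−25)≡2=c; p(15)→25·(15−25)≡10=k (all mod 26).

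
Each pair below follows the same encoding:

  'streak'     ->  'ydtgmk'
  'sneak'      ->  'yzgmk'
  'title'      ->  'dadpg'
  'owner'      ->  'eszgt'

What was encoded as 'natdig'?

virtue

This is an affine cipher: with a=0,…,z=25, each position x becomes (5x+12) mod 26.
Undoing it on natdig: n(13)→21·(13−12)≡21=v; a(0)→21·(0−12)≡8=i; t(19)→21·(19−12)≡17=r; d(3)→21·(3−12)≡19=t; i(8)→21·(8−12)≡20=u; g(6)→21·(6−12)≡4=e (all mod 26).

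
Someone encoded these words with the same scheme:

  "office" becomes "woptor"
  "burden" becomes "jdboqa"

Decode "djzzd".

Each letter shifts forward by (position + 8), i.e. 8, 9, 10, … — the shift grows by one for each successive letter.
Undoing it on djzzd: d−8=v, j−9=a, z−10=p, z−11=o, d−12=r.

vapor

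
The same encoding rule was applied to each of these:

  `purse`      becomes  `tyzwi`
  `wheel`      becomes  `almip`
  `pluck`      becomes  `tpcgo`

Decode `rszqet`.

normal

Shifts by position in purse: pos 0: p→t (+4), pos 1: u→y (+4), pos 2: r→z (+8), pos 3: s→w (+4), pos 4: e→i (+4) — repeating every 3. The shifts repeat in a cycle of length 3: positions 0,1,… shift by +4, +4, +8, then the pattern repeats.
Reversing it on rszqet: r−4=n, s−4=o, z−8=r, q−4=m, e−4=a, t−8=l.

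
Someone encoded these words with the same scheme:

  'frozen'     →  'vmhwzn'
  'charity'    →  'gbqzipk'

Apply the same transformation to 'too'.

The output letters match the input read backwards, each shifted +8: frozen reversed is nezorf. Read the word backwards and shift each letter +8.
For too: reverse → oot; then shift: o+8=w, o+8=w, t+8=b.

wwb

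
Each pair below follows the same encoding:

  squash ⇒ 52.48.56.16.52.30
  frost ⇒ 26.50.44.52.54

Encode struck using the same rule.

52.54.50.56.20.36

s(#19)→52 and q(#17)→48: differences scale by 2, so n = 2·pos + 14. With a=1..z=26, the number is 2·pos + 14.
For struck: s=19→52, t=20→54, r=18→50, u=21→56, c=3→20, k=11→36.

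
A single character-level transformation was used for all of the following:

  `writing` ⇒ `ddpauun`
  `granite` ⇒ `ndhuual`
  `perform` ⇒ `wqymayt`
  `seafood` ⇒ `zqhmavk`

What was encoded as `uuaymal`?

Shifts by position in writing: pos 0: w→d (+7), pos 1: r→d (+12), pos 2: i→p (+7), pos 3: t→a (+7), pos 4: i→u (+12), pos 5: n→u (+7) — repeating every 3. It's a Vigenère-style cipher with numeric key [7,12,7]: position i shifts by key[i mod 3].
Undoing it on uuaymal: u−7=n, u−12=i, a−7=t, y−7=r, m−12=a, a−7=t, l−7=e.

nitrate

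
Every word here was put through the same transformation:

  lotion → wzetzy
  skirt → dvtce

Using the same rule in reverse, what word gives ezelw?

total

Compare letters: l→w is +11, o→z is +11, t→e is +11 — a constant shift. Each letter is shifted forward by 11 in the alphabet (a Caesar shift of +11).
Decoding ezelw: e−11=t, z−11=o, e−11=t, l−11=a, w−11=l.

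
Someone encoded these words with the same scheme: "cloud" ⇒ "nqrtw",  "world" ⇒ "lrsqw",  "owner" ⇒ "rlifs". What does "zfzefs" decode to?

c(2)→n(13) and l(11)→q(16) fit y≡9x+21 (mod 26); the inverse of 9 mod 26 is 3. Treating letters as 0–25, the rule is x ↦ 9x + 21 (mod 26).
Decoding zfzefs: z(25)→3·(25−21)≡12=m; f(5)→3·(5−21)≡4=e; z(25)→3·(25−21)≡12=m; e(4)→3·(4−21)≡1=b; f(5)→3·(5−21)≡4=e; s(18)→3·(18−21)≡17=r (all mod 26).

member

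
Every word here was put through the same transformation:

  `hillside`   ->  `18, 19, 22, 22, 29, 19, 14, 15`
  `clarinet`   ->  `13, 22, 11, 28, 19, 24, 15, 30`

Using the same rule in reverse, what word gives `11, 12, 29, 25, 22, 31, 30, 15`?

h is letter #8 and maps to 18: an offset of 10. Letters become their 1-based position plus 10 (so a→11, b→12, …).
Reversing it on 11, 12, 29, 25, 22, 31, 30, 15: 11→(11−10)÷1=1=a, 12→(12−10)÷1=2=b, 29→(29−10)÷1=19=s, 25→(25−10)÷1=15=o, 22→(22−10)÷1=12=l, 31→(31−10)÷1=21=u, 30→(30−10)÷1=20=t, 15→(15−10)÷1=5=e.

absolute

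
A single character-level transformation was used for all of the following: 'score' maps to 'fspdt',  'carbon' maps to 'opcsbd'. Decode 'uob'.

ant

Two steps: reverse the string, then apply a Caesar shift of +1.
Reversing it on uob: shift back: u−1=t, o−1=n, b−1=a → tna; then reverse → ant.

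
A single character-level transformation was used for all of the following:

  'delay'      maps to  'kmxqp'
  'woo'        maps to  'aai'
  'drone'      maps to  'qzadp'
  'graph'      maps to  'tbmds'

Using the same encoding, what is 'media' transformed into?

Two steps: reverse the string, then apply a Caesar shift of +12.
For media: reverse → aidem; then shift: a+12=m, i+12=u, d+12=p, e+12=q, m+12=y.

mupqy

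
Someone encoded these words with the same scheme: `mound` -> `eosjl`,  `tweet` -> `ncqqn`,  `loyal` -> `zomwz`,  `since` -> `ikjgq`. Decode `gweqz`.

m(12)→e(4) and o(14)→o(14) fit y≡5x+22 (mod 26); the inverse of 5 mod 26 is 21. Each letter's alphabet position (a=0..z=25) is mapped through 5·x+22 mod 26 — an affine cipher.
Decoding gweqz: g(6)→21·(6−22)≡2=c; w(22)→21·(22−22)≡0=a; e(4)→21·(4−22)≡12=m; q(16)→21·(16−22)≡4=e; z(25)→21·(25−22)≡11=l (all mod 26).

camel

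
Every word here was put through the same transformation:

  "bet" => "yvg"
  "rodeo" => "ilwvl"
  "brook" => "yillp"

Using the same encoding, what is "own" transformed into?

Each pair mirrors across the alphabet (b↔y, e↔v, t↔g): positions sum to 25. This is the alphabet-reversal cipher (Atbash): a becomes z, b becomes y, etc.
Applying it to own: o↔l, w↔d, n↔m.

ldm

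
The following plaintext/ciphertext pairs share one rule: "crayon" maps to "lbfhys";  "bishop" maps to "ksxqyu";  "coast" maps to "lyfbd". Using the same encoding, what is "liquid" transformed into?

Shifts by position in crayon: pos 0: c→l (+9), pos 1: r→b (+10), pos 2: a→f (+5), pos 3: y→h (+9), pos 4: o→y (+10), pos 5: n→s (+5) — repeating every 3. The shifts repeat in a cycle of length 3: positions 0,1,… shift by +9, +10, +5, then the pattern repeats.
For liquid: l+9=u, i+10=s, q+5=v, u+9=d, i+10=s, d+5=i.

usvdsi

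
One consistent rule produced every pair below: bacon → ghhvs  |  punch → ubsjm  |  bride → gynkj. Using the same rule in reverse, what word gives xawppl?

strike

Shifts by position in bacon: pos 0: b→g (+5), pos 1: a→h (+7), pos 2: c→h (+5), pos 3: o→v (+7) — repeating every 2. A repeating key of period 2 is used — shifts +5, +7 over and over.
Decoding xawppl: x−5=s, a−7=t, w−5=r, p−7=i, p−5=k, l−7=e.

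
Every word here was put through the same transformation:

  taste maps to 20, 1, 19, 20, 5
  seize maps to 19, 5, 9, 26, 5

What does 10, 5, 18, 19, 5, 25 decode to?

Each letter is replaced by its alphabet position (a=1, b=2, …, z=26).
Reversing it on 10, 5, 18, 19, 5, 25: 10=j, 5=e, 18=r, 19=s, 5=e, 25=y.

jersey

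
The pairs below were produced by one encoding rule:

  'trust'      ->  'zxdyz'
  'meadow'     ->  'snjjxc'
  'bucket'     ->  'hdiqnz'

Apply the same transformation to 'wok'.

The rule splits by letter class: vowels +9, consonants +6.
For wok: w(cons)+6=c, o(vowel)+9=x, k(cons)+6=q.

cxq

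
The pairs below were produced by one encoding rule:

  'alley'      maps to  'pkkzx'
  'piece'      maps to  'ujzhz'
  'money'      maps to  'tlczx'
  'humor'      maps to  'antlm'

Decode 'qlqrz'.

dodge

a(0)→p(15) and l(11)→k(10) fit y≡9x+15 (mod 26); the inverse of 9 mod 26 is 3. Treating letters as 0–25, the rule is x ↦ 9x + 15 (mod 26).
Reversing it on qlqrz: q(16)→3·(16−15)≡3=d; l(11)→3·(11−15)≡14=o; q(16)→3·(16−15)≡3=d; r(17)→3·(17−15)≡6=g; z(25)→3·(25−15)≡4=e (all mod 26).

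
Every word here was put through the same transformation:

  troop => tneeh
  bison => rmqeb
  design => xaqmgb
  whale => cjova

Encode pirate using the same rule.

t(19)→t(19) and r(17)→n(13) fit y≡3x+14 (mod 26); the inverse of 3 mod 26 is 9. Each letter's alphabet position (a=0..z=25) is mapped through 3·x+14 mod 26 — an affine cipher.
Applying it to pirate: p(15)→3·15+14≡7=h; i(8)→3·8+14≡12=m; r(17)→3·17+14≡13=n; a(0)→3·0+14≡14=o; t(19)→3·19+14≡19=t; e(4)→3·4+14≡0=a (all mod 26).

hmnota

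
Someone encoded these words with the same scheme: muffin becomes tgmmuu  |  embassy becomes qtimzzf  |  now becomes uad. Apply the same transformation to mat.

Two shifts are in play — +12 for a/e/i/o/u, +7 for every other letter.
For mat: m(cons)+7=t, a(vowel)+12=m, t(cons)+7=a.

tma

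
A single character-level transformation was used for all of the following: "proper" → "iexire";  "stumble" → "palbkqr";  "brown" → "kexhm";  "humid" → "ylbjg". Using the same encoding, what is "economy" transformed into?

rvxmxbd

p(15)→i(8) and r(17)→e(4) fit y≡11x+25 (mod 26); the inverse of 11 mod 26 is 19. Treating letters as 0–25, the rule is x ↦ 11x + 25 (mod 26).
For economy: e(4)→11·4+25≡17=r; c(2)→11·2+25≡21=v; o(14)→11·14+25≡23=x; n(13)→11·13+25≡12=m; o(14)→11·14+25≡23=x; m(12)→11·12+25≡1=b; y(24)→11·24+25≡3=d (all mod 26).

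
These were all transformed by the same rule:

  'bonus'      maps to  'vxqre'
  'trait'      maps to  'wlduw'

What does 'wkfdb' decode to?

The word is reversed, then every letter is shifted forward by 3.
Decoding wkfdb: shift back: w−3=t, k−3=h, f−3=c, d−3=a, b−3=y → thcay; then reverse → yacht.

yacht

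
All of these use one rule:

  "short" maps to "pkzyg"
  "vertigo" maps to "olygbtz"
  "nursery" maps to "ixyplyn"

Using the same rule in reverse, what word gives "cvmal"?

fable

s(18)→p(15) and h(7)→k(10) fit y≡17x+21 (mod 26); the inverse of 17 mod 26 is 23. Each letter's alphabet position (a=0..z=25) is mapped through 17·x+21 mod 26 — an affine cipher.
Decoding cvmal: c(2)→23·(2−21)≡5=f; v(21)→23·(21−21)≡0=a; m(12)→23·(12−21)≡1=b; a(0)→23·(0−21)≡11=l; l(11)→23·(11−21)≡4=e (all mod 26).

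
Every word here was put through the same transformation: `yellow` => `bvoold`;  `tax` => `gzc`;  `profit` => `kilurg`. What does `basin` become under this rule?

yzhrm

Letters are reflected about the middle of the alphabet (position → 25−position): Atbash.
Applying it to basin: b↔y, a↔z, s↔h, i↔r, n↔m.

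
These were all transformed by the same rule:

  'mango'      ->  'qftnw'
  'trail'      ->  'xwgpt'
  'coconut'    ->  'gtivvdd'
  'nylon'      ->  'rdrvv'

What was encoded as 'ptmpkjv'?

logical

In mango: m→q is +4, a→f is +5, n→t is +6, g→n is +7 — the shift increases by 1 each position. Letter i (0-indexed) is shifted by i+4, so successive shifts are 4, 5, 6, ….
Decoding ptmpkjv: p−4=l, t−5=o, m−6=g, p−7=i, k−8=c, j−9=a, v−10=l.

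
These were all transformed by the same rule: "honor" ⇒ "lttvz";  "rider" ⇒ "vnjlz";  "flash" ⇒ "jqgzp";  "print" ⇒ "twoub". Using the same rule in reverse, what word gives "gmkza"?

chess

Each letter shifts forward by (position + 4), i.e. 4, 5, 6, … — the shift grows by one for each successive letter.
Decoding gmkza: g−4=c, m−5=h, k−6=e, z−7=s, a−8=s.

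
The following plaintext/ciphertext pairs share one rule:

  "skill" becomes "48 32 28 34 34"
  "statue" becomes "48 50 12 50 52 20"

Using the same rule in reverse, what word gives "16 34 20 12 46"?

s(#19)→48 and k(#11)→32: differences scale by 2, so n = 2·pos + 10. Each letter becomes 2×(its alphabet position, a=1..z=26) + 10.
Decoding 16 34 20 12 46: 16→(16−10)÷2=3=c, 34→(34−10)÷2=12=l, 20→(20−10)÷2=5=e, 12→(12−10)÷2=1=a, 46→(46−10)÷2=18=r.

clear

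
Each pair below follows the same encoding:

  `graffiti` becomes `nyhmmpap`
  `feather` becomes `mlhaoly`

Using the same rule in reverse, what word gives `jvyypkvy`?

corridor

It's a constant shift of +7 (ROT7).
Decoding jvyypkvy: j−7=c, v−7=o, y−7=r, y−7=r, p−7=i, k−7=d, v−7=o, y−7=r.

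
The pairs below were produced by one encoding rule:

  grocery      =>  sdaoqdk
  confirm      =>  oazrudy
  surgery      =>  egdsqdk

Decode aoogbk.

occupy

Compare letters: g→s is +12, r→d is +12, o→a is +12 — a constant shift. It's a constant shift of +12 (ROT12).
Decoding aoogbk: a−12=o, o−12=c, o−12=c, g−12=u, b−12=p, k−12=y.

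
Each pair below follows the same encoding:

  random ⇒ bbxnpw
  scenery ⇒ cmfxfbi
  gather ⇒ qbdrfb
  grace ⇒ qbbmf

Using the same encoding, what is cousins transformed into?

mpvcjxc

The shift depends on letter class: consonant r→b is +10, but vowel a→b is +1. Vowels shift forward by 1 and consonants shift forward by 10.
For cousins: c(cons)+10=m, o(vowel)+1=p, u(vowel)+1=v, s(cons)+10=c, i(vowel)+1=j, n(cons)+10=x, s(cons)+10=c.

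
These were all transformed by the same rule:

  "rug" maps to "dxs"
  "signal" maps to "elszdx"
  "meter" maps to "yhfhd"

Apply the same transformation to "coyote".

The shift depends on letter class: consonant r→d is +12, but vowel u→x is +3. The rule splits by letter class: vowels +3, consonants +12.
On coyote: c(cons)+12=o, o(vowel)+3=r, y(cons)+12=k, o(vowel)+3=r, t(cons)+12=f, e(vowel)+3=h.

orkrfh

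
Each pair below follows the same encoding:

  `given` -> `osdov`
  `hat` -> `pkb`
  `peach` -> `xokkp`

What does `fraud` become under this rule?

The rule splits by letter class: vowels +10, consonants +8.
On fraud: f(cons)+8=n, r(cons)+8=z, a(vowel)+10=k, u(vowel)+10=e, d(cons)+8=l.

nzkel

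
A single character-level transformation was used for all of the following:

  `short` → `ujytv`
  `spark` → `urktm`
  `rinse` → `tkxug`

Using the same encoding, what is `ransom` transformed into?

Shifts by position in short: pos 0: s→u (+2), pos 1: h→j (+2), pos 2: o→y (+10), pos 3: r→t (+2), pos 4: t→v (+2) — repeating every 3. It's a Vigenère-style cipher with numeric key [2,2,10]: position i shifts by key[i mod 3].
For ransom: r+2=t, a+2=c, n+10=x, s+2=u, o+2=q, m+10=w.

tcxuqw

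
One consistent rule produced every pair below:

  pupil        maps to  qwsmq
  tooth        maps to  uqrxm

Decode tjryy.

shout

In pupil: p→q is +1, u→w is +2, p→s is +3, i→m is +4 — the shift increases by 1 each position. Each letter shifts forward by (position + 1), i.e. 1, 2, 3, … — the shift grows by one for each successive letter.
Reversing it on tjryy: t−1=s, j−2=h, r−3=o, y−4=u, y−5=t.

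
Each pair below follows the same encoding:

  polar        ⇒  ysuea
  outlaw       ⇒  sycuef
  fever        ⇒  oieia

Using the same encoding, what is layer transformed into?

The shift depends on letter class: consonant p→y is +9, but vowel o→s is +4. Two shifts are in play — +4 for a/e/i/o/u, +9 for every other letter.
For layer: l(cons)+9=u, a(vowel)+4=e, y(cons)+9=h, e(vowel)+4=i, r(cons)+9=a.

uehia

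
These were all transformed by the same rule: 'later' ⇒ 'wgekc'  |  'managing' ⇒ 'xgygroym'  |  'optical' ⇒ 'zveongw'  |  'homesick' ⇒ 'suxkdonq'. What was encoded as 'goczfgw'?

virtual

Shifts by position in later: pos 0: l→w (+11), pos 1: a→g (+6), pos 2: t→e (+11), pos 3: e→k (+6) — repeating every 2. The shifts repeat in a cycle of length 2: positions 0,1,… shift by +11, +6, then the pattern repeats.
Undoing it on goczfgw: g−11=v, o−6=i, c−11=r, z−6=t, f−11=u, g−6=a, w−11=l.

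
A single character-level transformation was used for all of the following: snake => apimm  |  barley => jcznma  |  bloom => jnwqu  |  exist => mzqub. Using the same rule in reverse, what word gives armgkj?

The shifts repeat in a cycle of length 2: positions 0,1,… shift by +8, +2, then the pattern repeats.
Decoding armgkj: a−8=s, r−2=p, m−8=e, g−2=e, k−8=c, j−2=h.

speech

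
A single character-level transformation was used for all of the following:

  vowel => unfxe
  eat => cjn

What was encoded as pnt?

The output letters match the input read backwards, each shifted +9: vowel reversed is lewov. Two steps: reverse the string, then apply a Caesar shift of +9.
Decoding pnt: shift back: p−9=g, n−9=e, t−9=k → gek; then reverse → keg.

keg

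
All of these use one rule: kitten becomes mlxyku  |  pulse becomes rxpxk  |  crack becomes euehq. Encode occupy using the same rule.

qfgzvf

In kitten: k→m is +2, i→l is +3, t→x is +4, t→y is +5 — the shift increases by 1 each position. The shift increases by 1 at each position, starting from +2: 2, 3, 4, ….
On occupy: o+2=q, c+3=f, c+4=g, u+5=z, p+6=v, y+7=f.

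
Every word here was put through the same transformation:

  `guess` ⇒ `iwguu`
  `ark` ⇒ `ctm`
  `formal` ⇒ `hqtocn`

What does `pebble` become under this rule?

Every letter moves 2 places later in the alphabet, wrapping around z→a.
Applying it to pebble: p+2=r, e+2=g, b+2=d, b+2=d, l+2=n, e+2=g.

rgddng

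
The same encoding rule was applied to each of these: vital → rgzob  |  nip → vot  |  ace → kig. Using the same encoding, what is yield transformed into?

jrkoe

The output letters match the input read backwards, each shifted +6: vital reversed is lativ. Two steps: reverse the string, then apply a Caesar shift of +6.
On yield: reverse → dleiy; then shift: d+6=j, l+6=r, e+6=k, i+6=o, y+6=e.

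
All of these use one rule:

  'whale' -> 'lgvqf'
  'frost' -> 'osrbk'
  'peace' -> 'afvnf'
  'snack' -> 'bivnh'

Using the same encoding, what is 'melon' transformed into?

w(22)→l(11) and h(7)→g(6) fit y≡9x+21 (mod 26); the inverse of 9 mod 26 is 3. This is an affine cipher: with a=0,…,z=25, each position x becomes (9x+21) mod 26.
On melon: m(12)→9·12+21≡25=z; e(4)→9·4+21≡5=f; l(11)→9·11+21≡16=q; o(14)→9·14+21≡17=r; n(13)→9·13+21≡8=i (all mod 26).

zfqri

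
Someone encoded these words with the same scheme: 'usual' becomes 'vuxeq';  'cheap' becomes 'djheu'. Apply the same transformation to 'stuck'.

tvxgp

In usual: u→v is +1, s→u is +2, u→x is +3, a→e is +4 — the shift increases by 1 each position. Each letter shifts forward by (position + 1), i.e. 1, 2, 3, … — the shift grows by one for each successive letter.
On stuck: s+1=t, t+2=v, u+3=x, c+4=g, k+5=p.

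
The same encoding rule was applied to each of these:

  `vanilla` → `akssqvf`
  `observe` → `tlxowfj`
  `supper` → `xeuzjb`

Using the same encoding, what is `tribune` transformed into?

Shifts by position in vanilla: pos 0: v→a (+5), pos 1: a→k (+10), pos 2: n→s (+5), pos 3: i→s (+10) — repeating every 2. It's a Vigenère-style cipher with numeric key [5,10]: position i shifts by key[i mod 2].
On tribune: t+5=y, r+10=b, i+5=n, b+10=l, u+5=z, n+10=x, e+5=j.

ybnlzxj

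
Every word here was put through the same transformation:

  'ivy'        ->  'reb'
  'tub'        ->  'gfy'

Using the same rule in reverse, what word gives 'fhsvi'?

usher

Each pair mirrors across the alphabet (i↔r, v↔e, y↔b): positions sum to 25. Letters are reflected about the middle of the alphabet (position → 25−position): Atbash.
Undoing it on fhsvi: f↔u, h↔s, s↔h, v↔e, i↔r.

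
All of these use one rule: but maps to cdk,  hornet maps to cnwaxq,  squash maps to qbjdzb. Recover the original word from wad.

urn

The output letters match the input read backwards, each shifted +9: but reversed is tub. Read the word backwards and shift each letter +9.
Reversing it on wad: shift back: w−9=n, a−9=r, d−9=u → nru; then reverse → urn.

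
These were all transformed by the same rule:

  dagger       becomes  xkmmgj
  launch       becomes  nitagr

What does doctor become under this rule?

xuziuj

The output letters match the input read backwards, each shifted +6: dagger reversed is reggad. The word is reversed, then every letter is shifted forward by 6.
Applying it to doctor: reverse → rotcod; then shift: r+6=x, o+6=u, t+6=z, c+6=i, o+6=u, d+6=j.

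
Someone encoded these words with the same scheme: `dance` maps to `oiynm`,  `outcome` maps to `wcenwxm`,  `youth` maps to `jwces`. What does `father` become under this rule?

qiesmc

The shift depends on letter class: consonant d→o is +11, but vowel a→i is +8. The rule splits by letter class: vowels +8, consonants +11.
For father: f(cons)+11=q, a(vowel)+8=i, t(cons)+11=e, h(cons)+11=s, e(vowel)+8=m, r(cons)+11=c.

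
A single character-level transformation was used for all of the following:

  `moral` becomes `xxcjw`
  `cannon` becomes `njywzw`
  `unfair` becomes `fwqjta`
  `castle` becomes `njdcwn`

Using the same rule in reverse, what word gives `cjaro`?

Shifts by position in moral: pos 0: m→x (+11), pos 1: o→x (+9), pos 2: r→c (+11), pos 3: a→j (+9) — repeating every 2. A repeating key of period 2 is used — shifts +11, +9 over and over.
Undoing it on cjaro: c−11=r, j−9=a, a−11=p, r−9=i, o−11=d.

rapid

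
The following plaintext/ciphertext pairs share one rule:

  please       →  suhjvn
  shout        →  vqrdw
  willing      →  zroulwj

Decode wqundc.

threat

A repeating key of period 2 is used — shifts +3, +9 over and over.
Reversing it on wqundc: w−3=t, q−9=h, u−3=r, n−9=e, d−3=a, c−9=t.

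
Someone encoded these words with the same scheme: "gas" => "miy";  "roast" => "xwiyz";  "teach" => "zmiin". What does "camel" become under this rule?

Vowels shift forward by 8 and consonants shift forward by 6.
On camel: c(cons)+6=i, a(vowel)+8=i, m(cons)+6=s, e(vowel)+8=m, l(cons)+6=r.

iismr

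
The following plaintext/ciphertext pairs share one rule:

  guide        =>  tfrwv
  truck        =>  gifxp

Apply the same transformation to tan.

gzm

Each pair mirrors across the alphabet (g↔t, u↔f, i↔r): positions sum to 25. Letters are reflected about the middle of the alphabet (position → 25−position): Atbash.
For tan: t↔g, a↔z, n↔m.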